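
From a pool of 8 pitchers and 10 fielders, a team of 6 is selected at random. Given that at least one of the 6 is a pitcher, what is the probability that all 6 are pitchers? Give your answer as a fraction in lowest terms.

Work in counts. Selections with at least one pitcher: C(18,6) − C(10,6) = 18564 − 210 = 18354.
Of those, selections where all 6 are pitchers: C(8,6) = 28.
Conditional probability = 28/18354 = 2/1311.

2/1311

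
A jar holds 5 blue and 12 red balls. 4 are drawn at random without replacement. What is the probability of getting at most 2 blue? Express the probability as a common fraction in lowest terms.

Total selections: C(17,4) = 2380.
Count the complement (more than 2 blue): C(5,3)·C(12,1) + C(5,4)·C(12,0) = 120 + 5 = 125.
Probability = 1 − 125/2380 = 2255/2380 = 451/476.

451/476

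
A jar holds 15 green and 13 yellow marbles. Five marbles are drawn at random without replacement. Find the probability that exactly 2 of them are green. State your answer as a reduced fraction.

Total number of selections: C(28,5) = 98280.
Selections with exactly 2 green: choose 2 of the 15 green and 3 of the 13 yellow, C(15,2)·C(13,3) = 105·286 = 30030.
Probability = 30030/98280 = 11/36.

11/36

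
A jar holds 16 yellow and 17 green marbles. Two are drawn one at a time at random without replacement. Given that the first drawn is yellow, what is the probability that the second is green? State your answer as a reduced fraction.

17/32

After removing one yellow, 32 remain: 15 yellow and 17 green.
So the probability the next is green is 17/32.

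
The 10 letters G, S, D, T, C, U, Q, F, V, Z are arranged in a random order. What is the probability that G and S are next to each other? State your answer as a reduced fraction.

There are 10! = 3628800 arrangements.
Treat G and S as a block: 9! arrangements of the blocks × 2 orders within the block = 2·362880 = 725760.
Probability = 725760/3628800 = 1/5.

1/5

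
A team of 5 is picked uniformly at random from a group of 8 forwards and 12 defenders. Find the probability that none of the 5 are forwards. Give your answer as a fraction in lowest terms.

33/646

There are C(20,5) = 15504 possible selections.
Selections with no forwards (all defenders): C(12,5) = 792.
Probability = 792/15504 = 33/646.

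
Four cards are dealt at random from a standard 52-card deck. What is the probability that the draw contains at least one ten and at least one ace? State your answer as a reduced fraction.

1332/20825

There are C(52,4) = 270725 possible draws.
By inclusion-exclusion on the complements, draws missing all tens or all aces: C(48,4) + C(48,4) − C(44,4) = 194580 + 194580 − 135751 = 253409.
So draws with at least one of each: 270725 − 253409 = 17316, probability 17316/270725 = 1332/20825.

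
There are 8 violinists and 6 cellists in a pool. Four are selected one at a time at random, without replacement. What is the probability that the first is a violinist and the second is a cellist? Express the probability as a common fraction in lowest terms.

24/91

Multiply the conditional probabilities at each draw: 8/14 · 6/13 = 48/182 = 24/91.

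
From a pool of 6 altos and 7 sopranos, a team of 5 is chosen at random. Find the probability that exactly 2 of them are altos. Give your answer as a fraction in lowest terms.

175/429

The sample space is all 5-subsets of the 13: C(13,5) = 1287.
Selections with exactly 2 altos: choose 2 of the 6 altos and 3 of the 7 sopranos, C(6,2)·C(7,3) = 15·35 = 525.
Probability = 525/1287 = 175/429.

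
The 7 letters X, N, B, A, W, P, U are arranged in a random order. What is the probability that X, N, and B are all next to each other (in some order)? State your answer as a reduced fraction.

There are 7! = 5040 arrangements.
Treat the three as one block: 5! placements × 3! orders within the block = 120·6 = 720.
Probability = 720/5040 = 1/7.

1/7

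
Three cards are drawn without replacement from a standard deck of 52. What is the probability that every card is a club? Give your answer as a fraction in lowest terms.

11/850

There are C(52,3) = 22100 possible 3-card hands.
Hands that are all clubs: C(13,3) = 286.
Probability = 286/22100 = 11/850.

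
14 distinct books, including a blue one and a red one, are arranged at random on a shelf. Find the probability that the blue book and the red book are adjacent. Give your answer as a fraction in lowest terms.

1/7

There are 14! = 87178291200 arrangements.
Treat the blue book and the red book as a block: 13! arrangements of the blocks × 2 orders within the block = 2·6227020800 = 12454041600.
Probability = 12454041600/87178291200 = 1/7.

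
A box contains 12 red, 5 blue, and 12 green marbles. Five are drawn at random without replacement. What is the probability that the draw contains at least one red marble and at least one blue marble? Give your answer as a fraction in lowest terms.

There are C(29,5) = 118755 possible draws.
By inclusion-exclusion on the complements, draws missing all red or all blue: C(17,5) + C(24,5) − C(12,5) = 6188 + 42504 − 792 = 47900.
So draws with at least one of each: 118755 − 47900 = 70855, probability 70855/118755 = 14171/23751.

14171/23751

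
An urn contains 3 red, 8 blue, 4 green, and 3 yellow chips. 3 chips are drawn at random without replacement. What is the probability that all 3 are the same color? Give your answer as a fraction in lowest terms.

31/408

There are C(18,3) = 816 ways to draw 3 chips.
All same color: C(3,3) + C(8,3) + C(4,3) + C(3,3) = 1 + 56 + 4 + 1 = 62.
Probability = 62/816 = 31/408.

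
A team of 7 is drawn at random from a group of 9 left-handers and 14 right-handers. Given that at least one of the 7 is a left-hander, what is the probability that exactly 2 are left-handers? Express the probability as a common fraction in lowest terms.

Work in counts. Selections with at least one left-hander: C(23,7) − C(14,7) = 245157 − 3432 = 241725.
Of those, selections where exactly 2 are left-handers: C(9,2)·C(14,5) = 36·2002 = 72072.
Conditional probability = 72072/241725 = 2184/7325.

2184/7325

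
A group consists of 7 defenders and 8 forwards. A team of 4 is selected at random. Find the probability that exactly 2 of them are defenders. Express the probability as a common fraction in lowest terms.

28/65

There are C(15,4) = 1365 ways to choose 4 from 15.
Selections with exactly 2 defenders: choose 2 of the 7 defenders and 2 of the 8 forwards, C(7,2)·C(8,2) = 21·28 = 588.
Probability = 588/1365 = 28/65.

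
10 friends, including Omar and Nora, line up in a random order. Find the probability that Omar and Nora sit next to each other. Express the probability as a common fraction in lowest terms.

1/5

There are 10! = 3628800 arrangements.
Treat Omar and Nora as a block: 9! arrangements of the blocks × 2 orders within the block = 2·362880 = 725760.
Probability = 725760/3628800 = 1/5.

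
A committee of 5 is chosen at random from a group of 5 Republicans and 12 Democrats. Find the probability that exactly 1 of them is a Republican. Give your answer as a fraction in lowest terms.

2475/6188

There are C(17,5) = 6188 ways to choose 5 from 17.
Selections with exactly 1 Republican: choose 1 of the 5 Republicans and 4 of the 12 Democrats, C(5,1)·C(12,4) = 5·495 = 2475.
Probability = 2475/6188.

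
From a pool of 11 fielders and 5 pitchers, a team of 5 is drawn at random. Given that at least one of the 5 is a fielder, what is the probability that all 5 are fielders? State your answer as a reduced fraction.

42/397

Work in counts. Selections with at least one fielder: C(16,5) − C(5,5) = 4368 − 1 = 4367.
Of those, selections where all 5 are fielders: C(11,5) = 462.
Conditional probability = 462/4367 = 42/397.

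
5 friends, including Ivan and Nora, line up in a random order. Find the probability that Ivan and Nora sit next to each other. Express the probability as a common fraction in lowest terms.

There are 5! = 120 arrangements.
Treat Ivan and Nora as a block: 4! arrangements of the blocks × 2 orders within the block = 2·24 = 48.
Probability = 48/120 = 2/5.

2/5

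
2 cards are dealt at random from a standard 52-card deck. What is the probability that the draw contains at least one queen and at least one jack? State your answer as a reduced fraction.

8/663

There are C(52,2) = 1326 possible draws.
By inclusion-exclusion on the complements, draws missing all queens or all jacks: C(48,2) + C(48,2) − C(44,2) = 1128 + 1128 − 946 = 1310.
So draws with at least one of each: 1326 − 1310 = 16, probability 16/1326 = 8/663.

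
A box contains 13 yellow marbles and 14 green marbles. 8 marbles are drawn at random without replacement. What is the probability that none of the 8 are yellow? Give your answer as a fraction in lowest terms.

There are C(27,8) = 2220075 possible selections.
Selections with no yellow (all green): C(14,8) = 3003.
Probability = 3003/2220075 = 7/5175.

7/5175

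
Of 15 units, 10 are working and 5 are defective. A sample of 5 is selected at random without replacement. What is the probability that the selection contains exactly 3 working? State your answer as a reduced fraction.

Total number of selections: C(15,5) = 3003.
Selections with exactly 3 working: choose 3 of the 10 working and 2 of the 5 defective, C(10,3)·C(5,2) = 120·10 = 1200.
Probability = 1200/3003 = 400/1001.

400/1001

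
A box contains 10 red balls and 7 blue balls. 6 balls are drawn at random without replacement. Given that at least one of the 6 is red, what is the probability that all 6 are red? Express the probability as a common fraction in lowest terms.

Work in counts. Selections with at least one red: C(17,6) − C(7,6) = 12376 − 7 = 12369.
Of those, selections where all 6 are red: C(10,6) = 210.
Conditional probability = 210/12369 = 10/589.

10/589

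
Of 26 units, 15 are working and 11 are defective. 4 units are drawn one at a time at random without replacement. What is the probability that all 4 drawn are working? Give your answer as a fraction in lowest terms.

Multiply the conditional probabilities at each draw: 15/26 · 14/25 · 13/24 · 12/23 = 32760/358800 = 21/230.

21/230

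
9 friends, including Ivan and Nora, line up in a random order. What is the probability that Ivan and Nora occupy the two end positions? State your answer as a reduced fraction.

There are 9! = 362880 arrangements.
Place Ivan and Nora at the ends in 2 ways, arrange the remaining 7 in 7! = 5040 ways: 2·5040 = 10080.
Probability = 10080/362880 = 1/36.

1/36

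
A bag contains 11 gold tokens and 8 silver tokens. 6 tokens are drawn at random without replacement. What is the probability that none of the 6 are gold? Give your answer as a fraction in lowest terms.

1/969

There are C(19,6) = 27132 possible selections.
Selections with no gold (all silver): C(8,6) = 28.
Probability = 28/27132 = 1/969.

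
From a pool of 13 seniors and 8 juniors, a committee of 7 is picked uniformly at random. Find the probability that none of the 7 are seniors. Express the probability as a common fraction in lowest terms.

1/14535

There are C(21,7) = 116280 possible selections.
Selections with no seniors (all juniors): C(8,7) = 8.
Probability = 8/116280 = 1/14535.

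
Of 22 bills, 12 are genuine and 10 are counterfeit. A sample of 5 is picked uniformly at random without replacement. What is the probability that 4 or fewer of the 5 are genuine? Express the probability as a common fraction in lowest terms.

129/133

Total selections: C(22,5) = 26334.
The complement is exactly 5 genuine: C(12,5)·C(10,0) = 792.
Probability = 1 − 792/26334 = 25542/26334 = 129/133.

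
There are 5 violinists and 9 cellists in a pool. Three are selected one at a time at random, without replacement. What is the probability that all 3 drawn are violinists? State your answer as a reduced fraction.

5/182

Multiply the conditional probabilities at each draw: 5/14 · 4/13 · 3/12 = 60/2184 = 5/182.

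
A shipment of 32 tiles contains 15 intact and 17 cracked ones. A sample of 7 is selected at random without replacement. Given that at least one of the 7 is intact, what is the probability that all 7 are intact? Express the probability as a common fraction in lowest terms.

Work in counts. Selections with at least one intact: C(32,7) − C(17,7) = 3365856 − 19448 = 3346408.
Of those, selections where all 7 are intact: C(15,7) = 6435.
Conditional probability = 6435/3346408 = 495/257416.

495/257416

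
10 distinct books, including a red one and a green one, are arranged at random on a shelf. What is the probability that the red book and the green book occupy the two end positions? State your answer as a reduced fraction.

There are 10! = 3628800 arrangements.
Place the red book and the green book at the ends in 2 ways, arrange the remaining 8 in 8! = 40320 ways: 2·40320 = 80640.
Probability = 80640/3628800 = 1/45.

1/45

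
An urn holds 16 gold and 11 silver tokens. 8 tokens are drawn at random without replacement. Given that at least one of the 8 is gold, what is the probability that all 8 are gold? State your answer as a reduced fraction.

39/6727

Work in counts. Selections with at least one gold: C(27,8) − C(11,8) = 2220075 − 165 = 2219910.
Of those, selections where all 8 are gold: C(16,8) = 12870.
Conditional probability = 12870/2219910 = 39/6727.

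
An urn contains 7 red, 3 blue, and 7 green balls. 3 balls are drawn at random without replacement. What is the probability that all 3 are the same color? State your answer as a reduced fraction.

71/680

There are C(17,3) = 680 ways to draw 3 balls.
All same color: C(7,3) + C(3,3) + C(7,3) = 35 + 1 + 35 = 71.
Probability = 71/680.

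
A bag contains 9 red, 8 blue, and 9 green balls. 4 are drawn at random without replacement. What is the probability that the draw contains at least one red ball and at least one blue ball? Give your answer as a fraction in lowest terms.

4818/7475

There are C(26,4) = 14950 possible draws.
By inclusion-exclusion on the complements, draws missing all red or all blue: C(17,4) + C(18,4) − C(9,4) = 2380 + 3060 − 126 = 5314.
So draws with at least one of each: 14950 − 5314 = 9636, probability 9636/14950 = 4818/7475.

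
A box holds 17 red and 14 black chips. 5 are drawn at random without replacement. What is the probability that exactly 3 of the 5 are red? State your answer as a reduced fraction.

Total number of selections: C(31,5) = 169911.
Selections with exactly 3 red: choose 3 of the 17 red and 2 of the 14 black, C(17,3)·C(14,2) = 680·91 = 61880.
Probability = 61880/169911 = 8840/24273.

8840/24273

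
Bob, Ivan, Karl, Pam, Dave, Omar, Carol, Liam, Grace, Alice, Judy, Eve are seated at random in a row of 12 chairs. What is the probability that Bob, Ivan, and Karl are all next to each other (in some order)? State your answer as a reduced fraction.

There are 12! = 479001600 arrangements.
Treat the three as one block: 10! placements × 3! orders within the block = 3628800·6 = 21772800.
Probability = 21772800/479001600 = 1/22.

1/22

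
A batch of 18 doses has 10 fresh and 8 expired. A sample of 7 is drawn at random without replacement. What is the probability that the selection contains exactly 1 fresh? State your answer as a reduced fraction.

35/3978

There are C(18,7) = 31824 ways to choose 7 from 18.
Selections with exactly 1 fresh: choose 1 of the 10 fresh and 6 of the 8 expired, C(10,1)·C(8,6) = 10·28 = 280.
Probability = 280/31824 = 35/3978.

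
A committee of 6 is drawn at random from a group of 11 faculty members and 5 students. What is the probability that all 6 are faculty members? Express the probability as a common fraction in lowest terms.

There are C(16,6) = 8008 possible selections.
Selections with all faculty members: C(11,6) = 462.
Probability = 462/8008 = 3/52.

3/52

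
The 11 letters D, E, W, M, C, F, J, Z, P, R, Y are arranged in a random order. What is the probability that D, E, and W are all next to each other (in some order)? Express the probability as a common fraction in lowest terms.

There are 11! = 39916800 arrangements.
Treat the three as one block: 9! placements × 3! orders within the block = 362880·6 = 2177280.
Probability = 2177280/39916800 = 3/55.

3/55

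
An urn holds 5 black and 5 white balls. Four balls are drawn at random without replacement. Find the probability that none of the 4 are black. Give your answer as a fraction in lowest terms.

There are C(10,4) = 210 possible selections.
Selections with no black (all white): C(5,4) = 5.
Probability = 5/210 = 1/42.

1/42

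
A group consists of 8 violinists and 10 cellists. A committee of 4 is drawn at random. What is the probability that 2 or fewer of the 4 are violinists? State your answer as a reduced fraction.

27/34

There are C(18,4) = 3060 ways to choose the 4.
Count the complement (more than 2 violinists): C(8,3)·C(10,1) + C(8,4)·C(10,0) = 560 + 70 = 630.
Probability = 1 − 630/3060 = 2430/3060 = 27/34.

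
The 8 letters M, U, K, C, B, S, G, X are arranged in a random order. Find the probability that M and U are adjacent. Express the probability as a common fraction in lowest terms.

There are 8! = 40320 arrangements.
Treat M and U as a block: 7! arrangements of the blocks × 2 orders within the block = 2·5040 = 10080.
Probability = 10080/40320 = 1/4.

1/4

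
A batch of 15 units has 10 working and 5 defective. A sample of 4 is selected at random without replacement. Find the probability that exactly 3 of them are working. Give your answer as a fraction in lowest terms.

40/91

Total number of selections: C(15,4) = 1365.
Selections with exactly 3 working: choose 3 of the 10 working and 1 of the 5 defective, C(10,3)·C(5,1) = 120·5 = 600.
Probability = 600/1365 = 40/91.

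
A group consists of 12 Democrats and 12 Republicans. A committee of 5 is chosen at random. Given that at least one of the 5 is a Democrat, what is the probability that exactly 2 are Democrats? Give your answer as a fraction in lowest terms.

Work in counts. Selections with at least one Democrat: C(24,5) − C(12,5) = 42504 − 792 = 41712.
Of those, selections where exactly 2 are Democrats: C(12,2)·C(12,3) = 66·220 = 14520.
Conditional probability = 14520/41712 = 55/158.

55/158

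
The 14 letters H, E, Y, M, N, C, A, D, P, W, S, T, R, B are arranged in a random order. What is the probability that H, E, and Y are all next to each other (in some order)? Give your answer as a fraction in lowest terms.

There are 14! = 87178291200 arrangements.
Treat the three as one block: 12! placements × 3! orders within the block = 479001600·6 = 2874009600.
Probability = 2874009600/87178291200 = 3/91.

3/91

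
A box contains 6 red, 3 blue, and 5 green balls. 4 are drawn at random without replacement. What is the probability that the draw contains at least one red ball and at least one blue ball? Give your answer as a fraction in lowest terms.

There are C(14,4) = 1001 possible draws.
By inclusion-exclusion on the complements, draws missing all red or all blue: C(8,4) + C(11,4) − C(5,4) = 70 + 330 − 5 = 395.
So draws with at least one of each: 1001 − 395 = 606, probability 606/1001.

606/1001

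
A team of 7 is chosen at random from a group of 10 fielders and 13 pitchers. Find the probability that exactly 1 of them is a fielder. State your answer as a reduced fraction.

520/7429

There are C(23,7) = 245157 ways to choose 7 from 23.
Selections with exactly 1 fielder: choose 1 of the 10 fielders and 6 of the 13 pitchers, C(10,1)·C(13,6) = 10·1716 = 17160.
Probability = 17160/245157 = 520/7429.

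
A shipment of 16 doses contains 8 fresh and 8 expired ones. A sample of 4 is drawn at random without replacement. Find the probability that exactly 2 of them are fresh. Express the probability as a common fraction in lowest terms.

28/65

There are C(16,4) = 1820 ways to choose 4 from 16.
Selections with exactly 2 fresh: choose 2 of the 8 fresh and 2 of the 8 expired, C(8,2)·C(8,2) = 28·28 = 784.
Probability = 784/1820 = 28/65.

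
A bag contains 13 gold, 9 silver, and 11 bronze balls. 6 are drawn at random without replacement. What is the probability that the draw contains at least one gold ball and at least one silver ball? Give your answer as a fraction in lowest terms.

There are C(33,6) = 1107568 possible draws.
By inclusion-exclusion on the complements, draws missing all gold or all silver: C(20,6) + C(24,6) − C(11,6) = 38760 + 134596 − 462 = 172894.
So draws with at least one of each: 1107568 − 172894 = 934674, probability 934674/1107568 = 467337/553784.

467337/553784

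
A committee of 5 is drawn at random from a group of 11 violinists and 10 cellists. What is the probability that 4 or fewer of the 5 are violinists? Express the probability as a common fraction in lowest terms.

There are C(21,5) = 20349 ways to choose the 5.
The complement is exactly 5 violinists: C(11,5)·C(10,0) = 462.
Probability = 1 − 462/20349 = 19887/20349 = 947/969.

947/969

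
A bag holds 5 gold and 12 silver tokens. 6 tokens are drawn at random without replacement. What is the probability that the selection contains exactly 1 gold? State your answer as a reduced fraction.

There are C(17,6) = 12376 ways to choose 6 from 17.
Selections with exactly 1 gold: choose 1 of the 5 gold and 5 of the 12 silver, C(5,1)·C(12,5) = 5·792 = 3960.
Probability = 3960/12376 = 495/1547.

495/1547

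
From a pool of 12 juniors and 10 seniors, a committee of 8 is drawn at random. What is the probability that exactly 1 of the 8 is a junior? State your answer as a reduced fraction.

Total number of selections: C(22,8) = 319770.
Selections with exactly 1 junior: choose 1 of the 12 juniors and 7 of the 10 seniors, C(12,1)·C(10,7) = 12·120 = 1440.
Probability = 1440/319770 = 16/3553.

16/3553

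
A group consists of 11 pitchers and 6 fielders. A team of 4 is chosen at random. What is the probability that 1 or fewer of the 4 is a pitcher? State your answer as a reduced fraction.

47/476

There are C(17,4) = 2380 ways to choose the 4.
Favorable selections (1 or fewer pitcher): C(11,0)·C(6,4) + C(11,1)·C(6,3) = 15 + 220 = 235.
Probability = 235/2380 = 47/476.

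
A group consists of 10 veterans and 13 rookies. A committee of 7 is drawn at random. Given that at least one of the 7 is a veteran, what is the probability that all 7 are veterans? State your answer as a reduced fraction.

Work in counts. Selections with at least one veteran: C(23,7) − C(13,7) = 245157 − 1716 = 243441.
Of those, selections where all 7 are veterans: C(10,7) = 120.
Conditional probability = 120/243441 = 40/81147.

40/81147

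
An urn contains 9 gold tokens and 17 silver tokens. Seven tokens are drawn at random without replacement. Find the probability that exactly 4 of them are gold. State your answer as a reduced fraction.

The sample space is all 7-subsets of the 26: C(26,7) = 657800.
Selections with exactly 4 gold: choose 4 of the 9 gold and 3 of the 17 silver, C(9,4)·C(17,3) = 126·680 = 85680.
Probability = 85680/657800 = 2142/16445.

2142/16445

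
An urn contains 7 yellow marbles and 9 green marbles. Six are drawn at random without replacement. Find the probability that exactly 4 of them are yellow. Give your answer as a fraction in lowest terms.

45/286

Total number of selections: C(16,6) = 8008.
Selections with exactly 4 yellow: choose 4 of the 7 yellow and 2 of the 9 green, C(7,4)·C(9,2) = 35·36 = 1260.
Probability = 1260/8008 = 45/286.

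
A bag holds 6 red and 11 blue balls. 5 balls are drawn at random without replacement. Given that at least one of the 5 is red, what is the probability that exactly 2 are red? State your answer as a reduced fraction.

Work in counts. Selections with at least one red: C(17,5) − C(11,5) = 6188 − 462 = 5726.
Of those, selections where exactly 2 are red: C(6,2)·C(11,3) = 15·165 = 2475.
Conditional probability = 2475/5726.

2475/5726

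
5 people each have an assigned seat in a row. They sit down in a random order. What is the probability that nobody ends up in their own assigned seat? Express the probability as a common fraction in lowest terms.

11/30

There are 5! = 120 seatings.
By inclusion-exclusion, seatings with no fixed points: C(5,0)·5! − C(5,1)·4! + C(5,2)·3! − C(5,3)·2! + C(5,4)·1! − C(5,5)·0! = 44.
Probability = 44/120 = 11/30.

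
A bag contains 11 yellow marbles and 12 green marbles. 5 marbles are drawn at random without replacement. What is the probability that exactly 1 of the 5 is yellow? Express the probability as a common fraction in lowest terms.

There are C(23,5) = 33649 ways to choose 5 from 23.
Selections with exactly 1 yellow: choose 1 of the 11 yellow and 4 of the 12 green, C(11,1)·C(12,4) = 11·495 = 5445.
Probability = 5445/33649 = 495/3059.

495/3059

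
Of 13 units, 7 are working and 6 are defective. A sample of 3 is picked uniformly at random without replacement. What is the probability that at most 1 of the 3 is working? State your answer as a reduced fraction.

Total selections: C(13,3) = 286.
Favorable selections (at most 1 working): C(7,0)·C(6,3) + C(7,1)·C(6,2) = 20 + 105 = 125.
Probability = 125/286.

125/286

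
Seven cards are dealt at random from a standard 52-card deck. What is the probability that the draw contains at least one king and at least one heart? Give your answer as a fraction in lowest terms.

53122231/133784560

There are C(52,7) = 133784560 possible draws.
By inclusion-exclusion on the complements, draws missing all kings or all hearts: C(48,7) + C(39,7) − C(36,7) = 73629072 + 15380937 − 8347680 = 80662329.
So draws with at least one of each: 133784560 − 80662329 = 53122231, probability 53122231/133784560.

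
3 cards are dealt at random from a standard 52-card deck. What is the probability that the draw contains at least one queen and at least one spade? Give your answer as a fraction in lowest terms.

There are C(52,3) = 22100 possible draws.
By inclusion-exclusion on the complements, draws missing all queens or all spades: C(48,3) + C(39,3) − C(36,3) = 17296 + 9139 − 7140 = 19295.
So draws with at least one of each: 22100 − 19295 = 2805, probability 2805/22100 = 33/260.

33/260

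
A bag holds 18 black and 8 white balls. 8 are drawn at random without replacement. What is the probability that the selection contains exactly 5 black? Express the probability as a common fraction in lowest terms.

479808/1562275

Total number of selections: C(26,8) = 1562275.
Selections with exactly 5 black: choose 5 of the 18 black and 3 of the 8 white, C(18,5)·C(8,3) = 8568·56 = 479808.
Probability = 479808/1562275.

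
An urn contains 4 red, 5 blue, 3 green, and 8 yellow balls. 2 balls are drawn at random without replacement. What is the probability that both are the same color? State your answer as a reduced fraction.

47/190

There are C(20,2) = 190 ways to draw 2 balls.
All same color: C(4,2) + C(5,2) + C(3,2) + C(8,2) = 6 + 10 + 3 + 28 = 47.
Probability = 47/190.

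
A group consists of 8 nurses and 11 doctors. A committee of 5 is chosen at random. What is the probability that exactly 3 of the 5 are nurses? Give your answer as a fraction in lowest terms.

There are C(19,5) = 11628 ways to choose 5 from 19.
Selections with exactly 3 nurses: choose 3 of the 8 nurses and 2 of the 11 doctors, C(8,3)·C(11,2) = 56·55 = 3080.
Probability = 3080/11628 = 770/2907.

770/2907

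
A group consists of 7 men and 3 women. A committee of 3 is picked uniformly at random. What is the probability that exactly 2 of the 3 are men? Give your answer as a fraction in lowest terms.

21/40

There are C(10,3) = 120 ways to choose 3 from 10.
Selections with exactly 2 men: choose 2 of the 7 men and 1 of the 3 women, C(7,2)·C(3,1) = 21·3 = 63.
Probability = 63/120 = 21/40.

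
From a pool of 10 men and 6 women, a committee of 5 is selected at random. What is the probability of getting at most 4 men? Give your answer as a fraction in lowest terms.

Total selections: C(16,5) = 4368.
The complement is exactly 5 men: C(10,5)·C(6,0) = 252.
Probability = 1 − 252/4368 = 4116/4368 = 49/52.

49/52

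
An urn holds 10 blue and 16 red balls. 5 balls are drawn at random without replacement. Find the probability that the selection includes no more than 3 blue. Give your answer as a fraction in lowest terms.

15542/16445

There are C(26,5) = 65780 ways to choose the 5.
Count the complement (more than 3 blue): C(10,4)·C(16,1) + C(10,5)·C(16,0) = 3360 + 252 = 3612.
Probability = 1 − 3612/65780 = 62168/65780 = 15542/16445.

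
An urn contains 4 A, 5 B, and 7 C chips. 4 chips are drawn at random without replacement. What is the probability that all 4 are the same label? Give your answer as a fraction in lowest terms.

There are C(16,4) = 1820 ways to draw 4 chips.
All same label: C(4,4) + C(5,4) + C(7,4) = 1 + 5 + 35 = 41.
Probability = 41/1820.

41/1820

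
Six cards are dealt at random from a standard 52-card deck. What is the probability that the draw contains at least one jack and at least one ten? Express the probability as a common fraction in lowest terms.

There are C(52,6) = 20358520 possible draws.
By inclusion-exclusion on the complements, draws missing all jacks or all tens: C(48,6) + C(48,6) − C(44,6) = 12271512 + 12271512 − 7059052 = 17483972.
So draws with at least one of each: 20358520 − 17483972 = 2874548, probability 2874548/20358520 = 718637/5089630.

718637/5089630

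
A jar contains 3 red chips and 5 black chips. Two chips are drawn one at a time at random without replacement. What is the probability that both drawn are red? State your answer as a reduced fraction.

Multiply the conditional probabilities at each draw: 3/8 · 2/7 = 6/56 = 3/28.

3/28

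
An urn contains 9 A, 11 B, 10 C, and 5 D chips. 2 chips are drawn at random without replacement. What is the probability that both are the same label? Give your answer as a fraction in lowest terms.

There are C(35,2) = 595 ways to draw 2 chips.
All same label: C(9,2) + C(11,2) + C(10,2) + C(5,2) = 36 + 55 + 45 + 10 = 146.
Probability = 146/595.

146/595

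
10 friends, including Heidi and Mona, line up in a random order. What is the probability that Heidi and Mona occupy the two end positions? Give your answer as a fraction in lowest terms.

There are 10! = 3628800 arrangements.
Place Heidi and Mona at the ends in 2 ways, arrange the remaining 8 in 8! = 40320 ways: 2·40320 = 80640.
Probability = 80640/3628800 = 1/45.

1/45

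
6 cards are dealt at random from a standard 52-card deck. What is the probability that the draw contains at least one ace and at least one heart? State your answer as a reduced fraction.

6772177/20358520

There are C(52,6) = 20358520 possible draws.
By inclusion-exclusion on the complements, draws missing all aces or all hearts: C(48,6) + C(39,6) − C(36,6) = 12271512 + 3262623 − 1947792 = 13586343.
So draws with at least one of each: 20358520 − 13586343 = 6772177, probability 6772177/20358520.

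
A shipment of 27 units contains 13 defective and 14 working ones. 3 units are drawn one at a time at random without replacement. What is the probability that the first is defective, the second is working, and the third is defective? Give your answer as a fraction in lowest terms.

28/225

Multiply the conditional probabilities at each draw: 13/27 · 14/26 · 12/25 = 2184/17550 = 28/225.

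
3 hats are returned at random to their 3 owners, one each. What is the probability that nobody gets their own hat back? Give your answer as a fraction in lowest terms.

1/3

There are 3! = 6 assignments.
By inclusion-exclusion, assignments with no fixed points: C(3,0)·3! − C(3,1)·2! + C(3,2)·1! − C(3,3)·0! = 2.
Probability = 2/6 = 1/3.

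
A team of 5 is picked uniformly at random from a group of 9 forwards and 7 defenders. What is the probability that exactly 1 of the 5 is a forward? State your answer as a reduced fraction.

Total number of selections: C(16,5) = 4368.
Selections with exactly 1 forward: choose 1 of the 9 forwards and 4 of the 7 defenders, C(9,1)·C(7,4) = 9·35 = 315.
Probability = 315/4368 = 15/208.

15/208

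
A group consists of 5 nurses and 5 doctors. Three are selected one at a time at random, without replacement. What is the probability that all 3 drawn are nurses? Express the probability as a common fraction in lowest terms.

1/12

Multiply the conditional probabilities at each draw: 5/10 · 4/9 · 3/8 = 60/720 = 1/12.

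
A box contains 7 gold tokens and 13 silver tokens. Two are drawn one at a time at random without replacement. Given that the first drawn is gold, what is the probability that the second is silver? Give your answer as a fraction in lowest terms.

After removing one gold, 19 remain: 6 gold and 13 silver.
So the probability the next is silver is 13/19.

13/19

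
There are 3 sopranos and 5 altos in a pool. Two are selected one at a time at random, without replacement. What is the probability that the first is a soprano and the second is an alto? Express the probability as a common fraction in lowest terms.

15/56

Multiply the conditional probabilities at each draw: 3/8 · 5/7 = 15/56.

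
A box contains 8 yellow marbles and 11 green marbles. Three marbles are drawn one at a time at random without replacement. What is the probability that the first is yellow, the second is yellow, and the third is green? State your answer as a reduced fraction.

308/2907

Multiply the conditional probabilities at each draw: 8/19 · 7/18 · 11/17 = 616/5814 = 308/2907.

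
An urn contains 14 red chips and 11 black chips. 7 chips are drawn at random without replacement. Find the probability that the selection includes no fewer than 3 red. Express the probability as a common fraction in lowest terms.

1963/2185

There are C(25,7) = 480700 ways to choose the 7.
Count the complement (fewer than 3 red): C(14,0)·C(11,7) + C(14,1)·C(11,6) + C(14,2)·C(11,5) = 330 + 6468 + 42042 = 48840.
Probability = 1 − 48840/480700 = 431860/480700 = 1963/2185.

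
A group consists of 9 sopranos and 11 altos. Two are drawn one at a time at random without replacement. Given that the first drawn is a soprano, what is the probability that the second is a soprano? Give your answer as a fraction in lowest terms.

8/19

After removing one soprano, 19 remain: 8 sopranos and 11 altos.
So the probability the next is a soprano is 8/19.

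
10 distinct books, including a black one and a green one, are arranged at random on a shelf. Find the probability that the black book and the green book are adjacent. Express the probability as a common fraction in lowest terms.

1/5

There are 10! = 3628800 arrangements.
Treat the black book and the green book as a block: 9! arrangements of the blocks × 2 orders within the block = 2·362880 = 725760.
Probability = 725760/3628800 = 1/5.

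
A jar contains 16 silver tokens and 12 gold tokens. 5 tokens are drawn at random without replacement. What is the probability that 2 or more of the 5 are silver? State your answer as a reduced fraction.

1244/1365

There are C(28,5) = 98280 ways to choose the 5.
Favorable selections (2 or more silver): C(16,2)·C(12,3) + C(16,3)·C(12,2) + C(16,4)·C(12,1) + C(16,5)·C(12,0) = 26400 + 36960 + 21840 + 4368 = 89568.
Probability = 89568/98280 = 1244/1365.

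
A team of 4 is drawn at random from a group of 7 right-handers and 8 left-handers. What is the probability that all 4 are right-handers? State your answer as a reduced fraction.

There are C(15,4) = 1365 possible selections.
Selections with all right-handers: C(7,4) = 35.
Probability = 35/1365 = 1/39.

1/39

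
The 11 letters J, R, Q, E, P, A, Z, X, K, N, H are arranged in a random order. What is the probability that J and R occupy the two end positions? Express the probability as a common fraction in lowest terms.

1/55

There are 11! = 39916800 arrangements.
Place J and R at the ends in 2 ways, arrange the remaining 9 in 9! = 362880 ways: 2·362880 = 725760.
Probability = 725760/39916800 = 1/55.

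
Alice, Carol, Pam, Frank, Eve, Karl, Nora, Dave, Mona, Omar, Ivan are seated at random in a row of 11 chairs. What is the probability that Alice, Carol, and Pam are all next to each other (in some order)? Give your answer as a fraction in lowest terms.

3/55

There are 11! = 39916800 arrangements.
Treat the three as one block: 9! placements × 3! orders within the block = 362880·6 = 2177280.
Probability = 2177280/39916800 = 3/55.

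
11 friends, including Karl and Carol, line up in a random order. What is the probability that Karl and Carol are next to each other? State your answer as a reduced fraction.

2/11

There are 11! = 39916800 arrangements.
Treat Karl and Carol as a block: 10! arrangements of the blocks × 2 orders within the block = 2·3628800 = 7257600.
Probability = 7257600/39916800 = 2/11.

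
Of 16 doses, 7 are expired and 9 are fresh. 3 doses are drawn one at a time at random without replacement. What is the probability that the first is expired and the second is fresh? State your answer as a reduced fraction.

21/80

Multiply the conditional probabilities at each draw: 7/16 · 9/15 = 63/240 = 21/80.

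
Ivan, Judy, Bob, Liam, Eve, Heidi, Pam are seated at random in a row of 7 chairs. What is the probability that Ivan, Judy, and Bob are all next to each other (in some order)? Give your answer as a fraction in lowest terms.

1/7

There are 7! = 5040 arrangements.
Treat the three as one block: 5! placements × 3! orders within the block = 120·6 = 720.
Probability = 720/5040 = 1/7.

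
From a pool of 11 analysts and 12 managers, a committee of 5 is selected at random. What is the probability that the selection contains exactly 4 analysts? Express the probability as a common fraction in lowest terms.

360/3059

There are C(23,5) = 33649 ways to choose 5 from 23.
Selections with exactly 4 analysts: choose 4 of the 11 analysts and 1 of the 12 managers, C(11,4)·C(12,1) = 330·12 = 3960.
Probability = 3960/33649 = 360/3059.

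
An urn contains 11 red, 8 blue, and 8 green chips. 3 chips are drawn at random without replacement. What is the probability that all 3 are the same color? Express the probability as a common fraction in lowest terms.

277/2925

There are C(27,3) = 2925 ways to draw 3 chips.
All same color: C(11,3) + C(8,3) + C(8,3) = 165 + 56 + 56 = 277.
Probability = 277/2925.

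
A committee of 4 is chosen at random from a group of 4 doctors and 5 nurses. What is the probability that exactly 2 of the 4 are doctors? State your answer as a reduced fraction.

Total number of selections: C(9,4) = 126.
Selections with exactly 2 doctors: choose 2 of the 4 doctors and 2 of the 5 nurses, C(4,2)·C(5,2) = 6·10 = 60.
Probability = 60/126 = 10/21.

10/21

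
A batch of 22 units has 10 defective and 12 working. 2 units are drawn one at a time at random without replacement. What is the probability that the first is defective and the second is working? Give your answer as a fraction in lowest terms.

Multiply the conditional probabilities at each draw: 10/22 · 12/21 = 120/462 = 20/77.

20/77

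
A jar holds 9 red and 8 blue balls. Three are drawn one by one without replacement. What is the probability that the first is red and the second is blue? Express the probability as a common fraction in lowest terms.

9/34

Multiply the conditional probabilities at each draw: 9/17 · 8/16 = 72/272 = 9/34.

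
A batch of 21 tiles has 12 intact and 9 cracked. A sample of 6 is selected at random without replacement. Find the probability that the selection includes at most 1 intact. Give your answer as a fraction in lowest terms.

1/34

Total selections: C(21,6) = 54264.
Favorable selections (at most 1 intact): C(12,0)·C(9,6) + C(12,1)·C(9,5) = 84 + 1512 = 1596.
Probability = 1596/54264 = 1/34.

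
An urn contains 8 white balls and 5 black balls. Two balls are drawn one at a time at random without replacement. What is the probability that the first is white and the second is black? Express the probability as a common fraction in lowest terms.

10/39

Multiply the conditional probabilities at each draw: 8/13 · 5/12 = 40/156 = 10/39.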